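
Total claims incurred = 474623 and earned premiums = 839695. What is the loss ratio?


Loss ratio = claims / premiums
= 474623 / 839695
= 0.5652


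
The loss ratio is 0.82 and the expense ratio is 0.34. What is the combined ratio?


Combined ratio = loss ratio + expense ratio
= 0.82 + 0.34
= 1.16


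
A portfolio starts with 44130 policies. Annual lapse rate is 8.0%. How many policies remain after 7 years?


remaining = initial * (1 - lapse)^years
= 44130 * (1 - 0.08)^7
= 44130 * 0.557847
= 24617.7705


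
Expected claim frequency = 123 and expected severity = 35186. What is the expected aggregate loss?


E[S] = E[N] * E[X]
= 123 * 35186
= 4.3279e+06


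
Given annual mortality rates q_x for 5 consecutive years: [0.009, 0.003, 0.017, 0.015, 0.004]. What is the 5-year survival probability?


p_k = 1 - q_k for each year
Survival = product of (1 - q_k)
= 0.991 * 0.997 * 0.983 * 0.985 * 0.996
= 0.9528


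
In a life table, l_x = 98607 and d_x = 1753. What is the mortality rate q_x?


q_x = d_x / l_x
= 1753 / 98607
= 0.0178


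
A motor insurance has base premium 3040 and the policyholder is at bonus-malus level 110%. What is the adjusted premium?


adjusted = base * BM_level / 100
= 3040 * 110 / 100
= 3040 * 1.1
= 3344.0


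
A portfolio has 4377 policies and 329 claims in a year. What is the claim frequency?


frequency = claims / policies
= 329 / 4377
= 0.0752


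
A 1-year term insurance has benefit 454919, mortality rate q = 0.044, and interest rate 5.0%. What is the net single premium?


NSP = benefit * q * v
v = 1/(1+i) = 0.952381
NSP = 454919 * 0.044 * 0.952381
= 19063.2724


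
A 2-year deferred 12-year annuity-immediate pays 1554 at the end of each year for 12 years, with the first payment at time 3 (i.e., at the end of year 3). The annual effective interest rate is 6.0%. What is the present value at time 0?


PV at time 2 of the 12-year annuity-immediate:
a_n = 1554 * (1-(1+0.06)^(-12))/0.06 = 13028.4935
Discount back 2 years to time 0:
PV = 13028.4935 * (1+0.06)^(-2)
= 13028.4935 * 0.889996
= 11595.3128


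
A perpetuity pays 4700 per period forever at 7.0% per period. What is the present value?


PV = PMT / i
= 4700 / 0.07
= 67142.8571


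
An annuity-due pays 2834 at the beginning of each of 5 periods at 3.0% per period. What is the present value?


PV_due = PMT * (1-(1+i)^(-n))/i * (1+i)
PV_immediate = 12978.8902
PV_due = 12978.8902 * 1.03
= 13368.2569


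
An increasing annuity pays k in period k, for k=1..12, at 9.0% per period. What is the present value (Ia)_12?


(Ia)_n = sum_{k=1}^{n} k * v^k, v = 1/(1+i)
v = 0.917431
Sum computed term by term:
(Ia)_12 = 39.3197


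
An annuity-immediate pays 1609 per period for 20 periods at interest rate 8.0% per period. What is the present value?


PV = PMT * (1 - (1+i)^(-n)) / i
= 1609 * (1 - (1+0.08)^(-20)) / 0.08
= 1609 * (1 - 0.214548) / 0.08
= 1609 * 9.818147
= 15797.3992


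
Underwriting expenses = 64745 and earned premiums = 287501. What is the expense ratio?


Expense ratio = expenses / premiums
= 64745 / 287501
= 0.2252


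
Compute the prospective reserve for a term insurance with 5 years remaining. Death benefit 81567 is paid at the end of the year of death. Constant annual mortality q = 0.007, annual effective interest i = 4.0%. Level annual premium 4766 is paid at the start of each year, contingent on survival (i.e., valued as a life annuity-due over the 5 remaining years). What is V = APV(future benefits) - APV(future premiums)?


v = 1/(1+i) = 0.961538
APV(future benefits) per unit = sum_{k=0}^{4} k_p_x * q * v^(k+1) = 0.030746
APV(future benefits) = 81567 * 0.030746 = 2507.8952
Life annuity-due factor ä_{x:5} = sum_{k=0}^{4} k_p_x * v^k = 4.568043
APV(future premiums) = 4766 * 4.568043 = 21771.2932
V = 2507.8952 - 21771.2932
= -19263.398


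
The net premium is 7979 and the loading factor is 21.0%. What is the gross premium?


Gross = net * (1 + loading)
= 7979 * (1 + 0.21)
= 7979 * 1.21
= 9654.59


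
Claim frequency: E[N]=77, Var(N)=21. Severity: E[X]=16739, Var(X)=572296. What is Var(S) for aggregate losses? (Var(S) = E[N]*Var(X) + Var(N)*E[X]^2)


Var(S) = E[N]*Var(X) + Var(N)*E[X]^2
= 77*572296 + 21*16739^2
= 44066792 + 5884076541
= 5.9281e+09


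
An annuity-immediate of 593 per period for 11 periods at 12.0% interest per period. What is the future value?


FV = PMT * ((1+i)^n - 1) / i
= 593 * ((1.12)^11 - 1) / 0.12
= 593 * (3.47855 - 1) / 0.12
= 12248.1679


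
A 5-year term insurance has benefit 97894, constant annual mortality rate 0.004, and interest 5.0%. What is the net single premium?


NSP = benefit * sum_{k=0}^{n-1} k_p_x * q * v^(k+1)
With constant q=0.004, v=0.952381
Sum = 0.017187
NSP = 97894 * 0.017187
= 1682.4679


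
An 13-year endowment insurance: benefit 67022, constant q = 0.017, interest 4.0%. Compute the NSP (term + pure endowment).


Term component = 10382.7701
Pure endowment = 13_p_x * v^13 * benefit = 0.800195 * 0.600574 * 67022 = 32209.1827
NSP = 42591.9527


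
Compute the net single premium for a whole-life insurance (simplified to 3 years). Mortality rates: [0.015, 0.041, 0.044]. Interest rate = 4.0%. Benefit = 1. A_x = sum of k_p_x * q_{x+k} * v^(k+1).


v = 0.961538
Year 0: k_p_x=1.0, q=0.015, term=0.014423
Year 1: k_p_x=0.985, q=0.041, term=0.037338
Year 2: k_p_x=0.944615, q=0.044, term=0.036949
A_x = 0.0887


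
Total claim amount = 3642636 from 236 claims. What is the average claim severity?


severity = total / number
= 3642636 / 236
= 15434.8983


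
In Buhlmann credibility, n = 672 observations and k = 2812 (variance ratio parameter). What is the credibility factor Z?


Z = n / (n + k)
= 672 / (672 + 2812)
= 672 / 3484
= 0.1929


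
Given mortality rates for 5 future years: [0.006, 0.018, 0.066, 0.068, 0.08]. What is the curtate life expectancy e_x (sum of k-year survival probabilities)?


e_x = sum_{k=1}^{n} k_p_x
k_p_x values:
  1_p_x = 0.994
  2_p_x = 0.976108
  3_p_x = 0.911685
  4_p_x = 0.84969
  5_p_x = 0.781715
e_x = 4.5132


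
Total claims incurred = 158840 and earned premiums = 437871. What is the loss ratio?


Loss ratio = claims / premiums
= 158840 / 437871
= 0.3628


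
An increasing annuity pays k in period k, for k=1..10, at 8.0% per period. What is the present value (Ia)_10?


(Ia)_n = sum_{k=1}^{n} k * v^k, v = 1/(1+i)
v = 0.925926
Sum computed term by term:
(Ia)_10 = 32.6869


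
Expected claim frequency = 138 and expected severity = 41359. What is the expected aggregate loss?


E[S] = E[N] * E[X]
= 138 * 41359
= 5.7075e+06


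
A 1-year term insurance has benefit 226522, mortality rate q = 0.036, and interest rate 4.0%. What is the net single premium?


NSP = benefit * q * v
v = 1/(1+i) = 0.961538
NSP = 226522 * 0.036 * 0.961538
= 7841.1462


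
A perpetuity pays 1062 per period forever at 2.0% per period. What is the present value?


PV = PMT / i
= 1062 / 0.02
= 53100.0


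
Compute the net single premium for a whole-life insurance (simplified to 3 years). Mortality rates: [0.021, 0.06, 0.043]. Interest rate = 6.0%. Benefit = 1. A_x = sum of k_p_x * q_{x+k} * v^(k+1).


v = 0.943396
Year 0: k_p_x=1.0, q=0.021, term=0.019811
Year 1: k_p_x=0.979, q=0.06, term=0.052278
Year 2: k_p_x=0.92026, q=0.043, term=0.033225
A_x = 0.1053


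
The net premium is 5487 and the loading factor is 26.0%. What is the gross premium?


Gross = net * (1 + loading)
= 5487 * (1 + 0.26)
= 5487 * 1.26
= 6913.62


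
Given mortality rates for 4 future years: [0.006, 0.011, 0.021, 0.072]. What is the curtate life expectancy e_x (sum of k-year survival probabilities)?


e_x = sum_{k=1}^{n} k_p_x
k_p_x values:
  1_p_x = 0.994
  2_p_x = 0.983066
  3_p_x = 0.962422
  4_p_x = 0.893127
e_x = 3.8326


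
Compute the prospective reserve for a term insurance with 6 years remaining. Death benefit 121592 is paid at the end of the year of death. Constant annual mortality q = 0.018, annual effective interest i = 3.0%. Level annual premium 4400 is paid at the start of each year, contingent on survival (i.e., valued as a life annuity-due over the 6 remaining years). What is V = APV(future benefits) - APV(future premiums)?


v = 1/(1+i) = 0.970874
APV(future benefits) per unit = sum_{k=0}^{5} k_p_x * q * v^(k+1) = 0.093371
APV(future benefits) = 121592 * 0.093371 = 11353.2082
Life annuity-due factor ä_{x:6} = sum_{k=0}^{5} k_p_x * v^k = 5.342916
APV(future premiums) = 4400 * 5.342916 = 23508.8289
V = 11353.2082 - 23508.8289
= -12155.6207


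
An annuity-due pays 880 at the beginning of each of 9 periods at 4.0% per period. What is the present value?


PV_due = PMT * (1-(1+i)^(-n))/i * (1+i)
PV_immediate = 6543.0918
PV_due = 6543.0918 * 1.04
= 6804.8155


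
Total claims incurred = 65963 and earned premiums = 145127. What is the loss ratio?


Loss ratio = claims / premiums
= 65963 / 145127
= 0.4545


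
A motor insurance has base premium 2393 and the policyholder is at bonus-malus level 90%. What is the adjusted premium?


adjusted = base * BM_level / 100
= 2393 * 90 / 100
= 2393 * 0.9
= 2153.7


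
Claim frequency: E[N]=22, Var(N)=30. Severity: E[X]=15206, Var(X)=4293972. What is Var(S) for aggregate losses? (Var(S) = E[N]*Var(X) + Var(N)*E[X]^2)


Var(S) = E[N]*Var(X) + Var(N)*E[X]^2
= 22*4293972 + 30*15206^2
= 94467384 + 6936673080
= 7.0311e+09


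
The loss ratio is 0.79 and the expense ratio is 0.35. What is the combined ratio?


Combined ratio = loss ratio + expense ratio
= 0.79 + 0.35
= 1.14


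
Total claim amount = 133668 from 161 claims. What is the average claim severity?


severity = total / number
= 133668 / 161
= 830.236


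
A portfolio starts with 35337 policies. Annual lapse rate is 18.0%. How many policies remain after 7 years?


remaining = initial * (1 - lapse)^years
= 35337 * (1 - 0.18)^7
= 35337 * 0.249285
= 8809.0007


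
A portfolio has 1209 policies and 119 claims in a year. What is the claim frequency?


frequency = claims / policies
= 119 / 1209
= 0.0984


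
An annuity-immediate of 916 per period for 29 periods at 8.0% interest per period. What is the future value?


FV = PMT * ((1+i)^n - 1) / i
= 916 * ((1.08)^29 - 1) / 0.08
= 916 * (9.317275 - 1) / 0.08
= 95232.7976


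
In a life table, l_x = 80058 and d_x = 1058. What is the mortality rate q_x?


q_x = d_x / l_x
= 1058 / 80058
= 0.0132


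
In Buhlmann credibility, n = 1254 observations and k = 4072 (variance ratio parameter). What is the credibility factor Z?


Z = n / (n + k)
= 1254 / (1254 + 4072)
= 1254 / 5326
= 0.2354


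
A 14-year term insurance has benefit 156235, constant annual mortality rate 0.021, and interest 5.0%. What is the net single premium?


NSP = benefit * sum_{k=0}^{n-1} k_p_x * q * v^(k+1)
With constant q=0.021, v=0.952381
Sum = 0.184789
NSP = 156235 * 0.184789
= 28870.4446


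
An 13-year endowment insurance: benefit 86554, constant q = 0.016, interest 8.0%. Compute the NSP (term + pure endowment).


Term component = 10124.727
Pure endowment = 13_p_x * v^13 * benefit = 0.810842 * 0.367698 * 86554 = 25805.638
NSP = 35930.365


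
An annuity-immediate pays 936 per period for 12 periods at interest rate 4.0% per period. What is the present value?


PV = PMT * (1 - (1+i)^(-n)) / i
= 936 * (1 - (1+0.04)^(-12)) / 0.04
= 936 * (1 - 0.624597) / 0.04
= 936 * 9.385074
= 8784.429


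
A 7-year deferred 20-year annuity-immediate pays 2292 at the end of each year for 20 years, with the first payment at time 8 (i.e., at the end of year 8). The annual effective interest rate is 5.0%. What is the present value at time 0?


PV at time 7 of the 20-year annuity-immediate:
a_n = 2292 * (1-(1+0.05)^(-20))/0.05 = 28563.3861
Discount back 7 years to time 0:
PV = 28563.3861 * (1+0.05)^(-7)
= 28563.3861 * 0.710681
= 20299.4652


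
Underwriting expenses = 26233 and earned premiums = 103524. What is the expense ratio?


Expense ratio = expenses / premiums
= 26233 / 103524
= 0.2534


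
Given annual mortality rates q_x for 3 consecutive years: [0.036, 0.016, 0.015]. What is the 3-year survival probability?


p_k = 1 - q_k for each year
Survival = product of (1 - q_k)
= 0.964 * 0.984 * 0.985
= 0.9343


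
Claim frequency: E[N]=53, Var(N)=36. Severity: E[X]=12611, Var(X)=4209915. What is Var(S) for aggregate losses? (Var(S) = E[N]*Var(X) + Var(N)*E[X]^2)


Var(S) = E[N]*Var(X) + Var(N)*E[X]^2
= 53*4209915 + 36*12611^2
= 223125495 + 5725343556
= 5.9485e+09


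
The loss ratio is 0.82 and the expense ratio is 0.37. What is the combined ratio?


Combined ratio = loss ratio + expense ratio
= 0.82 + 0.37
= 1.19


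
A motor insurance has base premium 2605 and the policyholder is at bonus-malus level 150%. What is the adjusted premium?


adjusted = base * BM_level / 100
= 2605 * 150 / 100
= 2605 * 1.5
= 3907.5


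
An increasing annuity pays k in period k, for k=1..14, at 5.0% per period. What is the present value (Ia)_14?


(Ia)_n = sum_{k=1}^{n} k * v^k, v = 1/(1+i)
v = 0.952381
Sum computed term by term:
(Ia)_14 = 66.4524


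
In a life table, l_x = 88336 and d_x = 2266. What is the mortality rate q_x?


q_x = d_x / l_x
= 2266 / 88336
= 0.0257


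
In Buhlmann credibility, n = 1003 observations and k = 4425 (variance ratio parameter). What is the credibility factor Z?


Z = n / (n + k)
= 1003 / (1003 + 4425)
= 1003 / 5428
= 0.1848


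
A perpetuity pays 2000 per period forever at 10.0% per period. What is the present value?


PV = PMT / i
= 2000 / 0.1
= 20000.0


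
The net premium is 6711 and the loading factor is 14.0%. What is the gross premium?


Gross = net * (1 + loading)
= 6711 * (1 + 0.14)
= 6711 * 1.14
= 7650.54


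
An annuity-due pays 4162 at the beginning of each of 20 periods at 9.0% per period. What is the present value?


PV_due = PMT * (1-(1+i)^(-n))/i * (1+i)
PV_immediate = 37993.0071
PV_due = 37993.0071 * 1.09
= 41412.3777


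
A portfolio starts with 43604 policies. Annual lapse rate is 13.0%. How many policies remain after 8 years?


remaining = initial * (1 - lapse)^years
= 43604 * (1 - 0.13)^8
= 43604 * 0.328212
= 14311.3417


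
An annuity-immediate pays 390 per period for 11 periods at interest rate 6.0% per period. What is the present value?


PV = PMT * (1 - (1+i)^(-n)) / i
= 390 * (1 - (1+0.06)^(-11)) / 0.06
= 390 * (1 - 0.526788) / 0.06
= 390 * 7.886875
= 3075.8811


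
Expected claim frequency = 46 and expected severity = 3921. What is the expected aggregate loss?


E[S] = E[N] * E[X]
= 46 * 3921
= 180366


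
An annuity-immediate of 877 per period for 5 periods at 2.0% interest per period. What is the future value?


FV = PMT * ((1+i)^n - 1) / i
= 877 * ((1.02)^5 - 1) / 0.02
= 877 * (1.104081 - 1) / 0.02
= 4563.9432


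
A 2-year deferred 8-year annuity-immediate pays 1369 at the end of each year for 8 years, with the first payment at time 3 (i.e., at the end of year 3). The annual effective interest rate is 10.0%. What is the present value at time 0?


PV at time 2 of the 8-year annuity-immediate:
a_n = 1369 * (1-(1+0.1)^(-8))/0.1 = 7303.514
Discount back 2 years to time 0:
PV = 7303.514 * (1+0.1)^(-2)
= 7303.514 * 0.826446
= 6035.962


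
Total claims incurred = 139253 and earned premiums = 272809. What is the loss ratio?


Loss ratio = claims / premiums
= 139253 / 272809
= 0.5104


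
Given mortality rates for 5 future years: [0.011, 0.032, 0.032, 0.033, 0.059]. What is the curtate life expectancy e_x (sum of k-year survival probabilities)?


e_x = sum_{k=1}^{n} k_p_x
k_p_x values:
  1_p_x = 0.989
  2_p_x = 0.957352
  3_p_x = 0.926717
  4_p_x = 0.896135
  5_p_x = 0.843263
e_x = 4.6125


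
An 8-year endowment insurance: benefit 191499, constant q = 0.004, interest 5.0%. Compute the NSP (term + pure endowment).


Term component = 4887.0359
Pure endowment = 8_p_x * v^8 * benefit = 0.968444 * 0.676839 * 191499 = 125524.0159
NSP = 130411.0518


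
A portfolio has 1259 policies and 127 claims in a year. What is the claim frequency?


frequency = claims / policies
= 127 / 1259
= 0.1009


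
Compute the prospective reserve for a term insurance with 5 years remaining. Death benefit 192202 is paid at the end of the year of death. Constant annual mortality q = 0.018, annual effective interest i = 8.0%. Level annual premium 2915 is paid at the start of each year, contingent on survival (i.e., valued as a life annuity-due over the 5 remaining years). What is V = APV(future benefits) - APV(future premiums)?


v = 1/(1+i) = 0.925926
APV(future benefits) per unit = sum_{k=0}^{4} k_p_x * q * v^(k+1) = 0.069521
APV(future benefits) = 192202 * 0.069521 = 13362.0863
Life annuity-due factor ä_{x:5} = sum_{k=0}^{4} k_p_x * v^k = 4.171263
APV(future premiums) = 2915 * 4.171263 = 12159.233
V = 13362.0863 - 12159.233
= 1202.8533


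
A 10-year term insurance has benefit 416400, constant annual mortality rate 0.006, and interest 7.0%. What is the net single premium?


NSP = benefit * sum_{k=0}^{n-1} k_p_x * q * v^(k+1)
With constant q=0.006, v=0.934579
Sum = 0.041159
NSP = 416400 * 0.041159
= 17138.4053


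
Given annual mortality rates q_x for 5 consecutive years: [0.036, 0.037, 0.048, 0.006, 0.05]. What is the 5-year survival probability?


p_k = 1 - q_k for each year
Survival = product of (1 - q_k)
= 0.964 * 0.963 * 0.952 * 0.994 * 0.95
= 0.8345


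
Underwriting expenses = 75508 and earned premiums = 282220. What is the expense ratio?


Expense ratio = expenses / premiums
= 75508 / 282220
= 0.2676


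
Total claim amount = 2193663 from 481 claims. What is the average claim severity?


severity = total / number
= 2193663 / 481
= 4560.6299


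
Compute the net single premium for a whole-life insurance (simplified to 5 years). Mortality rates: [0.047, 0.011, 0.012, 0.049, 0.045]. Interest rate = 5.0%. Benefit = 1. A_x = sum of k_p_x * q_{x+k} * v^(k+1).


v = 0.952381
Year 0: k_p_x=1.0, q=0.047, term=0.044762
Year 1: k_p_x=0.953, q=0.011, term=0.009508
Year 2: k_p_x=0.942517, q=0.012, term=0.00977
Year 3: k_p_x=0.931207, q=0.049, term=0.037539
Year 4: k_p_x=0.885578, q=0.045, term=0.031224
A_x = 0.1328


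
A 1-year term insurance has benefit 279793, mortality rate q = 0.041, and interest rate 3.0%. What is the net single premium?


NSP = benefit * q * v
v = 1/(1+i) = 0.970874
NSP = 279793 * 0.041 * 0.970874
= 11137.3913


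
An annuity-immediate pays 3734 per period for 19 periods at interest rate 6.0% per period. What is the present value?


PV = PMT * (1 - (1+i)^(-n)) / i
= 3734 * (1 - (1+0.06)^(-19)) / 0.06
= 3734 * (1 - 0.330513) / 0.06
= 3734 * 11.158116
= 41664.407


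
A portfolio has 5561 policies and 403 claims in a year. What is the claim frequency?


frequency = claims / policies
= 403 / 5561
= 0.0725


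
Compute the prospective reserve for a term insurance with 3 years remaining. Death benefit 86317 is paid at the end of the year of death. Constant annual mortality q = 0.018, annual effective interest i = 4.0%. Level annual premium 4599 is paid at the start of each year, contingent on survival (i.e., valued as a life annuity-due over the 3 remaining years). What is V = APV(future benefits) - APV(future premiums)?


v = 1/(1+i) = 0.961538
APV(future benefits) per unit = sum_{k=0}^{2} k_p_x * q * v^(k+1) = 0.049081
APV(future benefits) = 86317 * 0.049081 = 4236.5417
Life annuity-due factor ä_{x:3} = sum_{k=0}^{2} k_p_x * v^k = 2.835803
APV(future premiums) = 4599 * 2.835803 = 13041.8558
V = 4236.5417 - 13041.8558
= -8805.3141


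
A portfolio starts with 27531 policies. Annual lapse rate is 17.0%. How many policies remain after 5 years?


remaining = initial * (1 - lapse)^years
= 27531 * (1 - 0.17)^5
= 27531 * 0.393904
= 10844.5728


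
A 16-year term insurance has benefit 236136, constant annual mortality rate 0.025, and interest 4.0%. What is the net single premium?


NSP = benefit * sum_{k=0}^{n-1} k_p_x * q * v^(k+1)
With constant q=0.025, v=0.961538
Sum = 0.247664
NSP = 236136 * 0.247664
= 58482.3381


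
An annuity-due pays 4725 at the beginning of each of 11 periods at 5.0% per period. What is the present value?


PV_due = PMT * (1-(1+i)^(-n))/i * (1+i)
PV_immediate = 39247.8072
PV_due = 39247.8072 * 1.05
= 41210.1975


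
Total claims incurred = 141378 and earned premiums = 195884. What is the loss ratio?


Loss ratio = claims / premiums
= 141378 / 195884
= 0.7217


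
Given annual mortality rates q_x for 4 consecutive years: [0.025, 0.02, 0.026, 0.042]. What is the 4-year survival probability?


p_k = 1 - q_k for each year
Survival = product of (1 - q_k)
= 0.975 * 0.98 * 0.974 * 0.958
= 0.8916


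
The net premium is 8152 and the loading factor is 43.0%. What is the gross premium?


Gross = net * (1 + loading)
= 8152 * (1 + 0.43)
= 8152 * 1.43
= 11657.36


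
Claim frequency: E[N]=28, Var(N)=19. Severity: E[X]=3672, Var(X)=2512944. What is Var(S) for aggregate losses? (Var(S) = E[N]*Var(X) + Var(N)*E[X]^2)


Var(S) = E[N]*Var(X) + Var(N)*E[X]^2
= 28*2512944 + 19*3672^2
= 70362432 + 256188096
= 3.2655e+08


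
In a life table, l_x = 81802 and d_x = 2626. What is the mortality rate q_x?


q_x = d_x / l_x
= 2626 / 81802
= 0.0321


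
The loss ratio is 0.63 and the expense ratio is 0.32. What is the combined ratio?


Combined ratio = loss ratio + expense ratio
= 0.63 + 0.32
= 0.95


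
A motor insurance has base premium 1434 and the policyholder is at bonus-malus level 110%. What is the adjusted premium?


adjusted = base * BM_level / 100
= 1434 * 110 / 100
= 1434 * 1.1
= 1577.4


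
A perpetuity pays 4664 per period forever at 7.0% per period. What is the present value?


PV = PMT / i
= 4664 / 0.07
= 66628.5714


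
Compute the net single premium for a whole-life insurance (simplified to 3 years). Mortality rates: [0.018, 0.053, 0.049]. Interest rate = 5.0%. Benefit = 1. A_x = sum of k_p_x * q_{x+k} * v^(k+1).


v = 0.952381
Year 0: k_p_x=1.0, q=0.018, term=0.017143
Year 1: k_p_x=0.982, q=0.053, term=0.047207
Year 2: k_p_x=0.929954, q=0.049, term=0.039363
A_x = 0.1037


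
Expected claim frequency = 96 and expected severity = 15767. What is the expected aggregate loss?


E[S] = E[N] * E[X]
= 96 * 15767
= 1.5136e+06


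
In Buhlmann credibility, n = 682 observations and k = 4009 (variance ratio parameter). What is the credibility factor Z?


Z = n / (n + k)
= 682 / (682 + 4009)
= 682 / 4691
= 0.1454


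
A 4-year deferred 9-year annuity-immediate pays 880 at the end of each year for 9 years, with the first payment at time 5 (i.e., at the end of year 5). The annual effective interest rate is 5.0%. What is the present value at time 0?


PV at time 4 of the 9-year annuity-immediate:
a_n = 880 * (1-(1+0.05)^(-9))/0.05 = 6254.8831
Discount back 4 years to time 0:
PV = 6254.8831 * (1+0.05)^(-4)
= 6254.8831 * 0.822702
= 5145.9078


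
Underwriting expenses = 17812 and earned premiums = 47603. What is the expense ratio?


Expense ratio = expenses / premiums
= 17812 / 47603
= 0.3742


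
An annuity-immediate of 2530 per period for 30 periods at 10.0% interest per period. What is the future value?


FV = PMT * ((1+i)^n - 1) / i
= 2530 * ((1.1)^30 - 1) / 0.1
= 2530 * (17.449402 - 1) / 0.1
= 416169.8774


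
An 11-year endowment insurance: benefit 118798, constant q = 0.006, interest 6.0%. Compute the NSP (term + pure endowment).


Term component = 5475.0322
Pure endowment = 11_p_x * v^11 * benefit = 0.935945 * 0.526788 * 118798 = 58572.6455
NSP = 64047.6777


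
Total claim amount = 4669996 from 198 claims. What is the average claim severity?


severity = total / number
= 4669996 / 198
= 23585.8384


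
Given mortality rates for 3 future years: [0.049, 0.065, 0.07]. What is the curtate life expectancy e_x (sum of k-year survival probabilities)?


e_x = sum_{k=1}^{n} k_p_x
k_p_x values:
  1_p_x = 0.951
  2_p_x = 0.889185
  3_p_x = 0.826942
e_x = 2.6671


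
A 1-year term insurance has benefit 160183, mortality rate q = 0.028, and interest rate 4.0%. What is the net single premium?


NSP = benefit * q * v
v = 1/(1+i) = 0.961538
NSP = 160183 * 0.028 * 0.961538
= 4312.6192


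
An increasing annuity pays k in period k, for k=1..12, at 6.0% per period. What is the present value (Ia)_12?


(Ia)_n = sum_{k=1}^{n} k * v^k, v = 1/(1+i)
v = 0.943396
Sum computed term by term:
(Ia)_12 = 48.7207


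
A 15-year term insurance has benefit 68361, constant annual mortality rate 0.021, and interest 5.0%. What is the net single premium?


NSP = benefit * sum_{k=0}^{n-1} k_p_x * q * v^(k+1)
With constant q=0.021, v=0.952381
Sum = 0.192293
NSP = 68361 * 0.192293
= 13145.3662


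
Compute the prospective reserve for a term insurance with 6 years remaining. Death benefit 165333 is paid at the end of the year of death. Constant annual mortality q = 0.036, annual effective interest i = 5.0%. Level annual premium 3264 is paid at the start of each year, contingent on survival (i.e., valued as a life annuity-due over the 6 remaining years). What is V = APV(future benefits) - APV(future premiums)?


v = 1/(1+i) = 0.952381
APV(future benefits) per unit = sum_{k=0}^{5} k_p_x * q * v^(k+1) = 0.167918
APV(future benefits) = 165333 * 0.167918 = 27762.4583
Life annuity-due factor ä_{x:6} = sum_{k=0}^{5} k_p_x * v^k = 4.897621
APV(future premiums) = 3264 * 4.897621 = 15985.8348
V = 27762.4583 - 15985.8348
= 11776.6235


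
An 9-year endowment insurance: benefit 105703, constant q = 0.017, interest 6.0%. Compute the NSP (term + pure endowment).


Term component = 11499.1337
Pure endowment = 9_p_x * v^9 * benefit = 0.857002 * 0.591898 * 105703 = 53618.6884
NSP = 65117.8222


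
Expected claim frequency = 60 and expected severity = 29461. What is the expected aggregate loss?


E[S] = E[N] * E[X]
= 60 * 29461
= 1.7677e+06


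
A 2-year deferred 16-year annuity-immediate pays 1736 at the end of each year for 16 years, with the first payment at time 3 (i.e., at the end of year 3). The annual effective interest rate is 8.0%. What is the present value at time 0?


PV at time 2 of the 16-year annuity-immediate:
a_n = 1736 * (1-(1+0.08)^(-16))/0.08 = 15365.9769
Discount back 2 years to time 0:
PV = 15365.9769 * (1+0.08)^(-2)
= 15365.9769 * 0.857339
= 13173.8485


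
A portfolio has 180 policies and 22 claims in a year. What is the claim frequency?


frequency = claims / policies
= 22 / 180
= 0.1222


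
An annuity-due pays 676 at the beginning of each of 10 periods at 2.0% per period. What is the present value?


PV_due = PMT * (1-(1+i)^(-n))/i * (1+i)
PV_immediate = 6072.2275
PV_due = 6072.2275 * 1.02
= 6193.672


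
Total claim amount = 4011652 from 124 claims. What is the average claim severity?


severity = total / number
= 4011652 / 124
= 32352.0323


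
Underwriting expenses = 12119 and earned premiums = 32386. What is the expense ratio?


Expense ratio = expenses / premiums
= 12119 / 32386
= 0.3742


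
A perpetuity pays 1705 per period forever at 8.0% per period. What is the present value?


PV = PMT / i
= 1705 / 0.08
= 21312.5


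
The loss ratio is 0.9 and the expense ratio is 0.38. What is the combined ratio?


Combined ratio = loss ratio + expense ratio
= 0.9 + 0.38
= 1.28


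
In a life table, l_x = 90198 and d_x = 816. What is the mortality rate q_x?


q_x = d_x / l_x
= 816 / 90198
= 0.009


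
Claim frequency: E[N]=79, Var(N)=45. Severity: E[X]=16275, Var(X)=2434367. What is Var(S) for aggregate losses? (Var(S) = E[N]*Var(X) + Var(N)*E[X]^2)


Var(S) = E[N]*Var(X) + Var(N)*E[X]^2
= 79*2434367 + 45*16275^2
= 192314993 + 11919403125
= 1.2112e+10


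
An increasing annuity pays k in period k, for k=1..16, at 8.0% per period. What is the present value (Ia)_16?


(Ia)_n = sum_{k=1}^{n} k * v^k, v = 1/(1+i)
v = 0.925926
Sum computed term by term:
(Ia)_16 = 61.1154


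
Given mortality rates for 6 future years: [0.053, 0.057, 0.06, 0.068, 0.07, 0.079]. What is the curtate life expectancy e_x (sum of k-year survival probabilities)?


e_x = sum_{k=1}^{n} k_p_x
k_p_x values:
  1_p_x = 0.947
  2_p_x = 0.893021
  3_p_x = 0.83944
  4_p_x = 0.782358
  5_p_x = 0.727593
  6_p_x = 0.670113
e_x = 4.8595


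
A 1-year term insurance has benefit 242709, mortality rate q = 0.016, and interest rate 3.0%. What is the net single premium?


NSP = benefit * q * v
v = 1/(1+i) = 0.970874
NSP = 242709 * 0.016 * 0.970874
= 3770.2369


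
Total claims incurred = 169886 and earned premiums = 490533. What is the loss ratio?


Loss ratio = claims / premiums
= 169886 / 490533
= 0.3463


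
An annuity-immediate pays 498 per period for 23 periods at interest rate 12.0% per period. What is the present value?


PV = PMT * (1 - (1+i)^(-n)) / i
= 498 * (1 - (1+0.12)^(-23)) / 0.12
= 498 * (1 - 0.073788) / 0.12
= 498 * 7.718434
= 3843.78


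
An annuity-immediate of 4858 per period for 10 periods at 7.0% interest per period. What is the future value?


FV = PMT * ((1+i)^n - 1) / i
= 4858 * ((1.07)^10 - 1) / 0.07
= 4858 * (1.967151 - 1) / 0.07
= 67120.3042


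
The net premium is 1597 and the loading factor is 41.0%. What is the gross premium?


Gross = net * (1 + loading)
= 1597 * (1 + 0.41)
= 1597 * 1.41
= 2251.77


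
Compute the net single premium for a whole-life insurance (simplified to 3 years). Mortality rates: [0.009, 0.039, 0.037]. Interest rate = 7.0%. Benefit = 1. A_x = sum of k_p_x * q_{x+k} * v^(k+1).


v = 0.934579
Year 0: k_p_x=1.0, q=0.009, term=0.008411
Year 1: k_p_x=0.991, q=0.039, term=0.033758
Year 2: k_p_x=0.952351, q=0.037, term=0.028764
A_x = 0.0709


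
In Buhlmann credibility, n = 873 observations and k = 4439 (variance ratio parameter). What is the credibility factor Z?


Z = n / (n + k)
= 873 / (873 + 4439)
= 873 / 5312
= 0.1643


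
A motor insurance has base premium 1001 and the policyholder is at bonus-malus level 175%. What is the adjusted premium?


adjusted = base * BM_level / 100
= 1001 * 175 / 100
= 1001 * 1.75
= 1751.75


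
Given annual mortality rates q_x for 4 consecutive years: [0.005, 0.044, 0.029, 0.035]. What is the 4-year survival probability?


p_k = 1 - q_k for each year
Survival = product of (1 - q_k)
= 0.995 * 0.956 * 0.971 * 0.965
= 0.8913


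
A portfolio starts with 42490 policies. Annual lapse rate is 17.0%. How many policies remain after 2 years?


remaining = initial * (1 - lapse)^years
= 42490 * (1 - 0.17)^2
= 42490 * 0.6889
= 29271.361


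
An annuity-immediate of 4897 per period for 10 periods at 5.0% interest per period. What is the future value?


FV = PMT * ((1+i)^n - 1) / i
= 4897 * ((1.05)^10 - 1) / 0.05
= 4897 * (1.628895 - 1) / 0.05
= 61593.9397


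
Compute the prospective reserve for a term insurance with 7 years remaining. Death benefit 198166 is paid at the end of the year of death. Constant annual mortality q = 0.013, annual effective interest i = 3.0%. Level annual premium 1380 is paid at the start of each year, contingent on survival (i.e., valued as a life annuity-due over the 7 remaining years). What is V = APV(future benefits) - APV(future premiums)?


v = 1/(1+i) = 0.970874
APV(future benefits) per unit = sum_{k=0}^{6} k_p_x * q * v^(k+1) = 0.078023
APV(future benefits) = 198166 * 0.078023 = 15461.4935
Life annuity-due factor ä_{x:7} = sum_{k=0}^{6} k_p_x * v^k = 6.181817
APV(future premiums) = 1380 * 6.181817 = 8530.908
V = 15461.4935 - 8530.908
= 6930.5855


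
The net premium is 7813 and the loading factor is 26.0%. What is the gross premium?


Gross = net * (1 + loading)
= 7813 * (1 + 0.26)
= 7813 * 1.26
= 9844.38


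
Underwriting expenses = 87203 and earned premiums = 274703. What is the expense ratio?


Expense ratio = expenses / premiums
= 87203 / 274703
= 0.3174


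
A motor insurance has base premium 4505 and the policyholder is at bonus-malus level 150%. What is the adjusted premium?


adjusted = base * BM_level / 100
= 4505 * 150 / 100
= 4505 * 1.5
= 6757.5


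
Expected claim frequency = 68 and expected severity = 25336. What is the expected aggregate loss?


E[S] = E[N] * E[X]
= 68 * 25336
= 1.7228e+06


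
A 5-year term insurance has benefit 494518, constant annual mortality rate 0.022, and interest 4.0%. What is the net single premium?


NSP = benefit * sum_{k=0}^{n-1} k_p_x * q * v^(k+1)
With constant q=0.022, v=0.961538
Sum = 0.093888
NSP = 494518 * 0.093888
= 46429.2803


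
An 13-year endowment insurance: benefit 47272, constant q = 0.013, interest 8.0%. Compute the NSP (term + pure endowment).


Term component = 4558.2695
Pure endowment = 13_p_x * v^13 * benefit = 0.843574 * 0.367698 * 47272 = 14662.8415
NSP = 19221.111


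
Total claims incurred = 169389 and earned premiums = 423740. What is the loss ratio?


Loss ratio = claims / premiums
= 169389 / 423740
= 0.3997


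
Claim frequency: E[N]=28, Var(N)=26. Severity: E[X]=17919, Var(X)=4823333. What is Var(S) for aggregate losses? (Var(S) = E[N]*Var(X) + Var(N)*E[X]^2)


Var(S) = E[N]*Var(X) + Var(N)*E[X]^2
= 28*4823333 + 26*17919^2
= 135053324 + 8348354586
= 8.4834e+09


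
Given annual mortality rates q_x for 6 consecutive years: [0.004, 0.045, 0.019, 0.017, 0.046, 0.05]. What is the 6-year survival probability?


p_k = 1 - q_k for each year
Survival = product of (1 - q_k)
= 0.996 * 0.955 * 0.981 * 0.983 * 0.954 * 0.95
= 0.8313


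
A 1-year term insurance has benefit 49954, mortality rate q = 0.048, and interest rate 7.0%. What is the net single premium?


NSP = benefit * q * v
v = 1/(1+i) = 0.934579
NSP = 49954 * 0.048 * 0.934579
= 2240.9271


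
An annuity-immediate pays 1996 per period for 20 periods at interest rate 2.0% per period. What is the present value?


PV = PMT * (1 - (1+i)^(-n)) / i
= 1996 * (1 - (1+0.02)^(-20)) / 0.02
= 1996 * (1 - 0.672971) / 0.02
= 1996 * 16.351433
= 32637.461


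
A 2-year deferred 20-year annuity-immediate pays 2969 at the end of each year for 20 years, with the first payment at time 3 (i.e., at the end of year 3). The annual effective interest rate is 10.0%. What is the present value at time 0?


PV at time 2 of the 20-year annuity-immediate:
a_n = 2969 * (1-(1+0.1)^(-20))/0.1 = 25276.7707
Discount back 2 years to time 0:
PV = 25276.7707 * (1+0.1)^(-2)
= 25276.7707 * 0.826446
= 20889.8931


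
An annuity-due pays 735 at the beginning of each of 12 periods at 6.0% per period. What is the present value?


PV_due = PMT * (1-(1+i)^(-n))/i * (1+i)
PV_immediate = 6162.1253
PV_due = 6162.1253 * 1.06
= 6531.8528


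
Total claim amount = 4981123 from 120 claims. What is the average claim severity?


severity = total / number
= 4981123 / 120
= 41509.3583


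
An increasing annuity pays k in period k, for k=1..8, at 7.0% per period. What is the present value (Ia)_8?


(Ia)_n = sum_{k=1}^{n} k * v^k, v = 1/(1+i)
v = 0.934579
Sum computed term by term:
(Ia)_8 = 24.7602


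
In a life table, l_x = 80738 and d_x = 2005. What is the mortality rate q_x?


q_x = d_x / l_x
= 2005 / 80738
= 0.0248


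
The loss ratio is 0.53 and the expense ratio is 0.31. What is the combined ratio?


Combined ratio = loss ratio + expense ratio
= 0.53 + 0.31
= 0.84


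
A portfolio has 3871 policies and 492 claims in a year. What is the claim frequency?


frequency = claims / policies
= 492 / 3871
= 0.1271


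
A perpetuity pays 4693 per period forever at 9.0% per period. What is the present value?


PV = PMT / i
= 4693 / 0.09
= 52144.4444


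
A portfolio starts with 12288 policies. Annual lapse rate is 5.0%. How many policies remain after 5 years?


remaining = initial * (1 - lapse)^years
= 12288 * (1 - 0.05)^5
= 12288 * 0.773781
= 9508.2202


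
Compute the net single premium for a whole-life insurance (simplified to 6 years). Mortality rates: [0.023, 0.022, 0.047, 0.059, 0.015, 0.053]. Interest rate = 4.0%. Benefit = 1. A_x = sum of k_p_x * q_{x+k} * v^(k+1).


v = 0.961538
Year 0: k_p_x=1.0, q=0.023, term=0.022115
Year 1: k_p_x=0.977, q=0.022, term=0.019872
Year 2: k_p_x=0.955506, q=0.047, term=0.039924
Year 3: k_p_x=0.910597, q=0.059, term=0.045925
Year 4: k_p_x=0.856872, q=0.015, term=0.010564
Year 5: k_p_x=0.844019, q=0.053, term=0.035353
A_x = 0.1738


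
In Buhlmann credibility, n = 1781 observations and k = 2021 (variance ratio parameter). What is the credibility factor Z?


Z = n / (n + k)
= 1781 / (1781 + 2021)
= 1781 / 3802
= 0.4684


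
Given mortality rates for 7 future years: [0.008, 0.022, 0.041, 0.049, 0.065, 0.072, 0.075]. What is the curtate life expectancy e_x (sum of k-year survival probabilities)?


e_x = sum_{k=1}^{n} k_p_x
k_p_x values:
  1_p_x = 0.992
  2_p_x = 0.970176
  3_p_x = 0.930399
  4_p_x = 0.884809
  5_p_x = 0.827297
  6_p_x = 0.767731
  7_p_x = 0.710151
e_x = 6.0826


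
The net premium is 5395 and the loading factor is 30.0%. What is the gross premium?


Gross = net * (1 + loading)
= 5395 * (1 + 0.3)
= 5395 * 1.3
= 7013.5


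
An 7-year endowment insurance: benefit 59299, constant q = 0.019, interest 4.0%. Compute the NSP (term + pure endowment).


Term component = 6408.1285
Pure endowment = 7_p_x * v^7 * benefit = 0.874345 * 0.759918 * 59299 = 39400.0748
NSP = 45808.2032


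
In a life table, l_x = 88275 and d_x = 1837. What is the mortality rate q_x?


q_x = d_x / l_x
= 1837 / 88275
= 0.0208


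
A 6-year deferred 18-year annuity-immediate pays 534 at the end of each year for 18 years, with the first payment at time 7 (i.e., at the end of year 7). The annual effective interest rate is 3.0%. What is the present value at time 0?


PV at time 6 of the 18-year annuity-immediate:
a_n = 534 * (1-(1+0.03)^(-18))/0.03 = 7344.376
Discount back 6 years to time 0:
PV = 7344.376 * (1+0.03)^(-6)
= 7344.376 * 0.837484
= 6150.7993


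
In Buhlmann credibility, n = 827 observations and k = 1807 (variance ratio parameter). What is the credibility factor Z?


Z = n / (n + k)
= 827 / (827 + 1807)
= 827 / 2634
= 0.314


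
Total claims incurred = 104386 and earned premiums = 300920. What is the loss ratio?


Loss ratio = claims / premiums
= 104386 / 300920
= 0.3469


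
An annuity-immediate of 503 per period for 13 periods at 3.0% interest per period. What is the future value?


FV = PMT * ((1+i)^n - 1) / i
= 503 * ((1.03)^13 - 1) / 0.03
= 503 * (1.468534 - 1) / 0.03
= 7855.7486


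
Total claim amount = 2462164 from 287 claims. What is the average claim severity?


severity = total / number
= 2462164 / 287
= 8578.9686


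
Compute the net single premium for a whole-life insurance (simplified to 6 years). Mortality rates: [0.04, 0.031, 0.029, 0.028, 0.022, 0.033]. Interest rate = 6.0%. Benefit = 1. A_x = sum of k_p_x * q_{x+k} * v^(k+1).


v = 0.943396
Year 0: k_p_x=1.0, q=0.04, term=0.037736
Year 1: k_p_x=0.96, q=0.031, term=0.026486
Year 2: k_p_x=0.93024, q=0.029, term=0.02265
Year 3: k_p_x=0.903263, q=0.028, term=0.020033
Year 4: k_p_x=0.877972, q=0.022, term=0.014434
Year 5: k_p_x=0.858656, q=0.033, term=0.019976
A_x = 0.1413


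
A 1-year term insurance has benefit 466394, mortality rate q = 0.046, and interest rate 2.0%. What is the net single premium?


NSP = benefit * q * v
v = 1/(1+i) = 0.980392
NSP = 466394 * 0.046 * 0.980392
= 21033.4549


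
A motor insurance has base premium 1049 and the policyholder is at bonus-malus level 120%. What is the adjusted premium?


adjusted = base * BM_level / 100
= 1049 * 120 / 100
= 1049 * 1.2
= 1258.8


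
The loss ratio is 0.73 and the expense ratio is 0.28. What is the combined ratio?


Combined ratio = loss ratio + expense ratio
= 0.73 + 0.28
= 1.01


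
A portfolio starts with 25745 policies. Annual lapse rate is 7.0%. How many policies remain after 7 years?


remaining = initial * (1 - lapse)^years
= 25745 * (1 - 0.07)^7
= 25745 * 0.601701
= 15490.7889
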